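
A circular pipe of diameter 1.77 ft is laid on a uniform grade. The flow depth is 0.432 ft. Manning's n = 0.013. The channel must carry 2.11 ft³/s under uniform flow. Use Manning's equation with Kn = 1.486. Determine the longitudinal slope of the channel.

For a circular section of diameter D = 1.77 ft at depth y = 0.432 ft, the central angle is θ = 2 arccos(1 − 2y/D) = 2.067 rad. Then A = (D²/8)(θ − sin θ) = 0.465 ft² and P = Dθ/2 = 1.829 ft.
Hydraulic radius R = A/P = 0.465/1.829 = 0.2542 ft.
From Manning's equation, S = [nQ / (1.486 A R^(2/3))]² = [0.013 × 2.11 / (1.486 × 0.465 × 0.2542^(2/3))]² = 0.00978.

S = 0.00978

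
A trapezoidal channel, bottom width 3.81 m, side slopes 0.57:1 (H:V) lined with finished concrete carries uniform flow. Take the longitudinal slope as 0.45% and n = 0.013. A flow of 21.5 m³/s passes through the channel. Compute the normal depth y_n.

y_n = 1.11 m

Manning's equation rearranged: A R^(2/3) = nQ / (1·√S) = 0.013 × 21.5 / (√0.0045) = 4.167.
Trying y = 0.86 m: A R^(2/3) = 2.743 — too small.
Trying y = 1.31 m: A R^(2/3) = 5.459 — too large.
Trying y = 1.11 m: A R^(2/3) = 4.16 — ≈ 4.167.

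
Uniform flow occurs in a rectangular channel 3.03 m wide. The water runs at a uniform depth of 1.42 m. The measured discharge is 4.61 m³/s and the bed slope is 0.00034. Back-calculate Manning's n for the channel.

n = 0.014

Flow area A = b·y = 3.03 × 1.42 = 4.303 m². Wetted perimeter P = b + 2y = 3.03 + 2×1.42 = 5.87 m.
Hydraulic radius R = A/P = 4.303/5.87 = 0.733 m.
Rearranging Manning's equation: n = (1/Q) A R^(2/3) S^(1/2) = (1/4.61) × 4.303 × 0.733^(2/3) × √0.00034 = 0.014.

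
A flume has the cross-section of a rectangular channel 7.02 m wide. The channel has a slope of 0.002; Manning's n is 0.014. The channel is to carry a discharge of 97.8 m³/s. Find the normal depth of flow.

Manning's equation rearranged: A R^(2/3) = nQ / (1·√S) = 0.014 × 97.8 / (√0.002) = 30.62.
Trying y = 2.57 m: A R^(2/3) = 23.47 — short.
Trying y = 3.45 m: A R^(2/3) = 35.03 — over.
Trying y = 3.12 m: A R^(2/3) = 30.6 — ≈ 30.62.

y_n = 3.12 m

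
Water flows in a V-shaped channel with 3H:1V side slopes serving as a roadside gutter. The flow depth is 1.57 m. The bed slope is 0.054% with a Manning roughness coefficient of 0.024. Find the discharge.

For a triangular section with side slope z = 3: A = zy² = 3×1.57² = 7.395 m²; P = 2y√(1+z²) = 2×1.57×3.162 = 9.93 m.
Hydraulic radius R = A/P = 7.395/9.93 = 0.7447 m.
Manning's equation: Q = (1/n) A R^(2/3) S^(1/2) = (1/0.024) × 7.395 × 0.7447^(2/3) × 0.00054^(1/2) = 5.88 m³/s.

Q = 5.88 m³/s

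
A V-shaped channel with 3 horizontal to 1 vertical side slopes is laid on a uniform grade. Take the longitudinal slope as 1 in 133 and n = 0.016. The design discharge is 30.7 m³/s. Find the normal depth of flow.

Manning's equation rearranged: A R^(2/3) = nQ / (1·√S) = 0.016 × 30.7 / (√0.007519) = 5.665.
At y = 1.9 m: A R^(2/3) = 10.1 — high.
At y = 1.09 m: A R^(2/3) = 2.296 — low.
At y = 1.53 m: A R^(2/3) = 5.671 — ≈ 5.665.

y_n = 1.53 m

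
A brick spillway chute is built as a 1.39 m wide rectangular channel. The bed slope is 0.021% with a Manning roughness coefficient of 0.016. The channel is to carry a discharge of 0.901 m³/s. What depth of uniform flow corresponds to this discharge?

Manning's equation rearranged: A R^(2/3) = nQ / (1·√S) = 0.016 × 0.901 / (√0.00021) = 0.9948.
Trying y = 1.35 m: A R^(2/3) = 1.116 — too large.
Trying y = 1.07 m: A R^(2/3) = 0.8359 — too small.
Trying y = 1.23 m: A R^(2/3) = 0.9952 — matches.

y_n = 1.23 m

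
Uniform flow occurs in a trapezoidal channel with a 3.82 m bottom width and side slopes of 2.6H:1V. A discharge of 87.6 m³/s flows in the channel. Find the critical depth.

y_c = 2.34 m

At critical depth, Q² T / (g A³) = 1, i.e. A³/T = Q²/g = 87.6²/9.81 = 782.2.
At y = 2.93 m: A³/T = 1975 — too large.
At y = 1.99 m: A³/T = 404.7 — too small.
At y = 2.34 m: A³/T = 778.5 — ≈ 782.2.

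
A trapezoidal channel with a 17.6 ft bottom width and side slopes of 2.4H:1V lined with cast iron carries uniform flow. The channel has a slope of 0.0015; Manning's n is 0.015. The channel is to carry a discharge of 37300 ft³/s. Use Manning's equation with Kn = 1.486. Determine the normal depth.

Manning's equation rearranged: A R^(2/3) = nQ / (1.486·√S) = 0.015 × 37300 / (1.486 × √0.0015) = 9722.
At y = 20.9 ft: A R^(2/3) = 7095 — low.
At y = 29.2 ft: A R^(2/3) = 15650 — high.
At y = 23.9 ft: A R^(2/3) = 9715 — close enough.

y_n = 23.9 ft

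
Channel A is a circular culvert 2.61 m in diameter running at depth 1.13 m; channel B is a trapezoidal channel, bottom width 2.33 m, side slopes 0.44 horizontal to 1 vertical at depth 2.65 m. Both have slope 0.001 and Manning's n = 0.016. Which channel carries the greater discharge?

Channel A: For a circular section of diameter D = 2.61 m at depth y = 1.13 m, the central angle is θ = 2 arccos(1 − 2y/D) = 2.873 rad. Then A = (D²/8)(θ − sin θ) = 2.22 m² and P = Dθ/2 = 3.749 m. Hydraulic radius R = A/P = 2.22/3.749 = 0.5921 m. Q_A = (1/0.016)·2.22·0.5921^(2/3)·√0.001 = 3.094 m³/s.
Channel B: With bottom width b = 2.33 m and side slope z = 0.44: A = (b + zy)y = (2.33 + 0.44×2.65)×2.65 = 9.264 m²; P = b + 2y√(1+z²) = 2.33 + 2×2.65×1.093 = 8.12 m. Hydraulic radius R = A/P = 9.264/8.12 = 1.141 m. Q_B = (1/0.016)·9.264·1.141^(2/3)·√0.001 = 19.99 m³/s.
Q_A = 3.094 m³/s vs Q_B = 19.99 m³/s, so channel B carries more.

channel B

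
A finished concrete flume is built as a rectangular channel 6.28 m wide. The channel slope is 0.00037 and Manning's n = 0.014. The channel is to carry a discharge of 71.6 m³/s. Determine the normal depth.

Manning's equation rearranged: A R^(2/3) = nQ / (1·√S) = 0.014 × 71.6 / (√0.00037) = 52.11.
At y = 5.89 m: A R^(2/3) = 59.65 — high.
At y = 3.85 m: A R^(2/3) = 34.84 — low.
At y = 5.28 m: A R^(2/3) = 52.09 — matches.

y_n = 5.28 m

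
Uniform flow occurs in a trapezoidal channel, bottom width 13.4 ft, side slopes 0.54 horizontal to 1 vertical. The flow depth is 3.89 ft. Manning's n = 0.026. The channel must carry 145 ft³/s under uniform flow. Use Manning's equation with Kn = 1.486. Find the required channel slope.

With bottom width b = 13.4 ft and side slope z = 0.54: A = (b + zy)y = (13.4 + 0.54×3.89)×3.89 = 60.3 ft²; P = b + 2y√(1+z²) = 13.4 + 2×3.89×1.136 = 22.24 ft.
Hydraulic radius R = A/P = 60.3/22.24 = 2.711 ft.
From Manning's equation, S = [nQ / (1.486 A R^(2/3))]² = [0.026 × 145 / (1.486 × 60.3 × 2.711^(2/3))]² = 0.000468.

S = 0.000468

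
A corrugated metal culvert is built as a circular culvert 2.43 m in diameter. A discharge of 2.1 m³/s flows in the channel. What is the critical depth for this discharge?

At critical depth, Q² T / (g A³) = 1, i.e. A³/T = Q²/g = 2.1²/9.81 = 0.4495.
At y = 0.549 m: A³/T = 0.2386 — too small.
At y = 0.806 m: A³/T = 1.061 — too large.
At y = 0.646 m: A³/T = 0.4499 — ≈ 0.4495.

y_c = 0.646 m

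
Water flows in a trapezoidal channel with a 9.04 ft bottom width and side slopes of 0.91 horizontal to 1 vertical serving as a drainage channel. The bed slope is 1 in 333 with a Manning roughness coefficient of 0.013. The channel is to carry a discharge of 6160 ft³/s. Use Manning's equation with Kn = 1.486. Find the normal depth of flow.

Manning's equation rearranged: A R^(2/3) = nQ / (1.486·√S) = 0.013 × 6160 / (1.486 × √0.003003) = 983.4.
Try y = 14.6 ft: A R^(2/3) = 1161 — too large.
Try y = 11.9 ft: A R^(2/3) = 757.7 — too small.
Try y = 13.5 ft: A R^(2/3) = 984.2 — close enough.

y_n = 13.5 ft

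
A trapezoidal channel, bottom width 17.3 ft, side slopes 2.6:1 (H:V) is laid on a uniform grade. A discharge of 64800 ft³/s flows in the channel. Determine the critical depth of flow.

y_c = 29.8 ft

At critical depth, Q² T / (g A³) = 1, i.e. A³/T = Q²/g = 64800²/32.2 = 130400000.
Try y = 25.7 ft: A³/T = 66940000 — short.
Try y = 34.8 ft: A³/T = 266100000 — over.
Try y = 29.8 ft: A³/T = 130800000 — matches.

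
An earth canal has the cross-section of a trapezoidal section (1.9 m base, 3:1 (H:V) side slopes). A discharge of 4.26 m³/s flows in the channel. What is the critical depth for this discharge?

y_c = 0.589 m

At critical depth, Q² T / (g A³) = 1, i.e. A³/T = Q²/g = 4.26²/9.81 = 1.85.
At y = 0.49 m: A³/T = 0.9303 — low.
At y = 0.732 m: A³/T = 4.284 — high.
At y = 0.589 m: A³/T = 1.854 — matches.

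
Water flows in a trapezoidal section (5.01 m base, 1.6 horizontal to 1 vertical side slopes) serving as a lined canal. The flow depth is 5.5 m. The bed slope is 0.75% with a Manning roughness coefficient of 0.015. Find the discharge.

Q = 902 m³/s

With bottom width b = 5.01 m and side slope z = 1.6: A = (b + zy)y = (5.01 + 1.6×5.5)×5.5 = 75.95 m²; P = b + 2y√(1+z²) = 5.01 + 2×5.5×1.887 = 25.76 m.
Hydraulic radius R = A/P = 75.95/25.76 = 2.948 m.
Manning's equation: Q = (1/n) A R^(2/3) S^(1/2) = (1/0.015) × 75.95 × 2.948^(2/3) × 0.0075^(1/2) = 902 m³/s.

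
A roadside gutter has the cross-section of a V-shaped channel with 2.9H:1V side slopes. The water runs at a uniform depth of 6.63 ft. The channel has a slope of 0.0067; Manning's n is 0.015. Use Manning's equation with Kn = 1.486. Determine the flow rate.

Q = 2210 ft³/s

For a triangular section with side slope z = 2.9: A = zy² = 2.9×6.63² = 127.5 ft²; P = 2y√(1+z²) = 2×6.63×3.068 = 40.68 ft.
Hydraulic radius R = A/P = 127.5/40.68 = 3.134 ft.
Manning's equation: Q = (1.486/n) A R^(2/3) S^(1/2) = (1.486/0.015) × 127.5 × 3.134^(2/3) × 0.0067^(1/2) = 2210 ft³/s.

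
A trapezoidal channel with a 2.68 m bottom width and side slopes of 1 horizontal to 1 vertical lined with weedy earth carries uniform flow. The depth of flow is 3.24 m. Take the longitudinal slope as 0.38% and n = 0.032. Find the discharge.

Q = 51 m³/s

With bottom width b = 2.68 m and side slope z = 1: A = (b + zy)y = (2.68 + 1×3.24)×3.24 = 19.18 m²; P = b + 2y√(1+z²) = 2.68 + 2×3.24×1.414 = 11.84 m.
Hydraulic radius R = A/P = 19.18/11.84 = 1.619 m.
Manning's equation: Q = (1/n) A R^(2/3) S^(1/2) = (1/0.032) × 19.18 × 1.619^(2/3) × 0.0038^(1/2) = 51 m³/s.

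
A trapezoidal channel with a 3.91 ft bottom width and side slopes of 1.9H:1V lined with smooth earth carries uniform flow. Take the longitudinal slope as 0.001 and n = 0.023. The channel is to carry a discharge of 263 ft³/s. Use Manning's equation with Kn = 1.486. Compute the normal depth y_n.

Manning's equation rearranged: A R^(2/3) = nQ / (1.486·√S) = 0.023 × 263 / (1.486 × √0.001) = 128.7.
At y = 5.5 ft: A R^(2/3) = 159.5 — too large.
At y = 4 ft: A R^(2/3) = 77.49 — too small.
At y = 5.01 ft: A R^(2/3) = 128.7 — close enough.

y_n = 5.01 ft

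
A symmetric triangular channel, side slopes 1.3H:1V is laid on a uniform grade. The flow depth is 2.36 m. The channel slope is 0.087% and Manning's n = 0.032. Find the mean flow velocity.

V = 0.882 m/s

For a triangular section with side slope z = 1.3: A = zy² = 1.3×2.36² = 7.24 m²; P = 2y√(1+z²) = 2×2.36×1.64 = 7.741 m.
Hydraulic radius R = A/P = 7.24/7.741 = 0.9353 m.
From Manning's equation, V = (1/n) R^(2/3) S^(1/2) = (1/0.032) × 0.9353^(2/3) × 0.00087^(1/2) = 0.882 m/s.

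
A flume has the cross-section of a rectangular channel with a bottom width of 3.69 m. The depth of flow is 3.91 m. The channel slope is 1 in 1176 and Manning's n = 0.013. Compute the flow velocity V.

Flow area A = b·y = 3.69 × 3.91 = 14.43 m². Wetted perimeter P = b + 2y = 3.69 + 2×3.91 = 11.51 m.
Hydraulic radius R = A/P = 14.43/11.51 = 1.254 m.
From Manning's equation, V = (1/n) R^(2/3) S^(1/2) = (1/0.013) × 1.254^(2/3) × 0.0008503^(1/2) = 2.61 m/s.

V = 2.61 m/s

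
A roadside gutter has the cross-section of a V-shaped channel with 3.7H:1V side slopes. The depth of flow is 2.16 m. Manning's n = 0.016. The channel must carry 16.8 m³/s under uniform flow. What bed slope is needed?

S = 0.000229

For a triangular section with side slope z = 3.7: A = zy² = 3.7×2.16² = 17.26 m²; P = 2y√(1+z²) = 2×2.16×3.833 = 16.56 m.
Hydraulic radius R = A/P = 17.26/16.56 = 1.043 m.
From Manning's equation, S = [nQ / (1 A R^(2/3))]² = [0.016 × 16.8 / (1 × 17.26 × 1.043^(2/3))]² = 0.000229.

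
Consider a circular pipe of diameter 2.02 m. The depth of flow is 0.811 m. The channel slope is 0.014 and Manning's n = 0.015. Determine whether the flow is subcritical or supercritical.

supercritical

For a circular section of diameter D = 2.02 m at depth y = 0.811 m, the central angle is θ = 2 arccos(1 − 2y/D) = 2.745 rad. Then A = (D²/8)(θ − sin θ) = 1.203 m² and P = Dθ/2 = 2.772 m.
Hydraulic radius R = A/P = 1.203/2.772 = 0.4339 m.
V = (1/n) R^(2/3) √S = (1/0.015) × 0.4339^(2/3) × √0.014 = 4.521 m/s. Hydraulic depth D_h = A/T = 1.203/1.98 = 0.6075 m.
Froude number Fr = V/√(g·D_h) = 4.521/√(9.81×0.6075) = 1.85, which is greater than 1, so the flow is supercritical.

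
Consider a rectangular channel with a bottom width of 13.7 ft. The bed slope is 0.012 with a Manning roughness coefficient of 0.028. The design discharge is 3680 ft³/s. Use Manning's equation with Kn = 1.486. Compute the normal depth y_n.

Manning's equation rearranged: A R^(2/3) = nQ / (1.486·√S) = 0.028 × 3680 / (1.486 × √0.012) = 633.
Trying y = 17.7 ft: A R^(2/3) = 703.2 — too large.
Trying y = 13.3 ft: A R^(2/3) = 498.2 — too small.
Trying y = 16.2 ft: A R^(2/3) = 632.8 — ≈ 633.

y_n = 16.2 ft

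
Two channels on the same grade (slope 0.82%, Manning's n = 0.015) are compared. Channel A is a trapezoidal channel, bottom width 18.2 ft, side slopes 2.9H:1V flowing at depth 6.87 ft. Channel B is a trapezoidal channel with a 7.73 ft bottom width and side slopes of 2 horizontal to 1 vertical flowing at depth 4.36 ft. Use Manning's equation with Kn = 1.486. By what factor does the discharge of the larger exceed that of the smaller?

5.09

Channel A: With bottom width b = 18.2 ft and side slope z = 2.9: A = (b + zy)y = (18.2 + 2.9×6.87)×6.87 = 261.9 ft²; P = b + 2y√(1+z²) = 18.2 + 2×6.87×3.068 = 60.35 ft. Hydraulic radius R = A/P = 261.9/60.35 = 4.34 ft. Q_A = (1.486/0.015)·261.9·4.34^(2/3)·√0.0082 = 6251 ft³/s.
Channel B: With bottom width b = 7.73 ft and side slope z = 2: A = (b + zy)y = (7.73 + 2×4.36)×4.36 = 71.72 ft²; P = b + 2y√(1+z²) = 7.73 + 2×4.36×2.236 = 27.23 ft. Hydraulic radius R = A/P = 71.72/27.23 = 2.634 ft. Q_B = (1.486/0.015)·71.72·2.634^(2/3)·√0.0082 = 1227 ft³/s.
The larger discharge is 6251 ft³/s and the smaller is 1227 ft³/s; the ratio is 5.09.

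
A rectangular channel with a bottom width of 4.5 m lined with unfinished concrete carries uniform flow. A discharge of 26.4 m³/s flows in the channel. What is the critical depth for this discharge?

y_c = 1.52 m

For a rectangular channel, critical depth y_c = (q²/g)^(1/3) where q = Q/b = 26.4/4.5 = 5.867 m²/s.
So y_c = (5.867²/9.81)^(1/3) = 1.52 m.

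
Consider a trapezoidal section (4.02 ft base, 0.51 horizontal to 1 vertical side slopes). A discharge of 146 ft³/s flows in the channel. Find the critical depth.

At critical depth, Q² T / (g A³) = 1, i.e. A³/T = Q²/g = 146²/32.2 = 662.
Trying y = 2.7 ft: A³/T = 456.8 — short.
Trying y = 3.8 ft: A³/T = 1470 — over.
Trying y = 3.01 ft: A³/T = 659.4 — close enough.

y_c = 3.01 ft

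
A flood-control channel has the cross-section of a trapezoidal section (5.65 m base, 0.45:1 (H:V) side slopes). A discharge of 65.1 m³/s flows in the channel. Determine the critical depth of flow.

y_c = 2.24 m

At critical depth, Q² T / (g A³) = 1, i.e. A³/T = Q²/g = 65.1²/9.81 = 432.
Try y = 1.81 m: A³/T = 220.1 — short.
Try y = 2.47 m: A³/T = 591.7 — over.
Try y = 2.24 m: A³/T = 432.7 — close enough.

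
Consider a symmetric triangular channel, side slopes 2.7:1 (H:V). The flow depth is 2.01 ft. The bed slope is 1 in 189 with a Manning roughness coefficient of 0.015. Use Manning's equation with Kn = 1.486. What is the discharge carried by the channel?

For a triangular section with side slope z = 2.7: A = zy² = 2.7×2.01² = 10.91 ft²; P = 2y√(1+z²) = 2×2.01×2.879 = 11.57 ft.
Hydraulic radius R = A/P = 10.91/11.57 = 0.9424 ft.
Manning's equation: Q = (1.486/n) A R^(2/3) S^(1/2) = (1.486/0.015) × 10.91 × 0.9424^(2/3) × 0.005291^(1/2) = 75.6 ft³/s.

Q = 75.6 ft³/s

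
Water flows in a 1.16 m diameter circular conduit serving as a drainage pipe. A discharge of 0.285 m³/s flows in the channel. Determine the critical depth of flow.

At critical depth, Q² T / (g A³) = 1, i.e. A³/T = Q²/g = 0.285²/9.81 = 0.00828.
At y = 0.195 m: A³/T = 0.001857 — low.
At y = 0.327 m: A³/T = 0.01401 — high.
At y = 0.286 m: A³/T = 0.008317 — matches.

y_c = 0.286 m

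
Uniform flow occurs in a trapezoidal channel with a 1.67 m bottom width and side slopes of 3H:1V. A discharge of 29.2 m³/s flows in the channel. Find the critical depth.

y_c = 1.56 m

At critical depth, Q² T / (g A³) = 1, i.e. A³/T = Q²/g = 29.2²/9.81 = 86.92.
Trying y = 1.78 m: A³/T = 157.3 — over.
Trying y = 1.21 m: A³/T = 29.53 — short.
Trying y = 1.56 m: A³/T = 88.13 — close enough.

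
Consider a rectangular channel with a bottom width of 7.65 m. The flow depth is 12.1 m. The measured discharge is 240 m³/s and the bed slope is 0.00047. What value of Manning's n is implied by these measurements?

n = 0.017

Flow area A = b·y = 7.65 × 12.1 = 92.56 m². Wetted perimeter P = b + 2y = 7.65 + 2×12.1 = 31.85 m.
Hydraulic radius R = A/P = 92.56/31.85 = 2.906 m.
Rearranging Manning's equation: n = (1/Q) A R^(2/3) S^(1/2) = (1/240) × 92.56 × 2.906^(2/3) × √0.00047 = 0.017.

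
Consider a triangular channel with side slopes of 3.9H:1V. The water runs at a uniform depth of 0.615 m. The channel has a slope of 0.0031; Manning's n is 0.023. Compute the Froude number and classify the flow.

subcritical

For a triangular section with side slope z = 3.9: A = zy² = 3.9×0.615² = 1.475 m²; P = 2y√(1+z²) = 2×0.615×4.026 = 4.952 m.
Hydraulic radius R = A/P = 1.475/4.952 = 0.2979 m.
V = (1/n) R^(2/3) √S = (1/0.023) × 0.2979^(2/3) × √0.0031 = 1.08 m/s. Hydraulic depth D_h = A/T = 1.475/4.797 = 0.3075 m.
Froude number Fr = V/√(g·D_h) = 1.08/√(9.81×0.3075) = 0.622, which is less than 1, so the flow is subcritical.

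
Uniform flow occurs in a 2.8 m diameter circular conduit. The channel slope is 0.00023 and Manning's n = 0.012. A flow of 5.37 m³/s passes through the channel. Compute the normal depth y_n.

y_n = 2.03 m

Manning's equation rearranged: A R^(2/3) = nQ / (1·√S) = 0.012 × 5.37 / (√0.00023) = 4.249.
Trying y = 2.34 m: A R^(2/3) = 4.936 — over.
Trying y = 1.43 m: A R^(2/3) = 2.516 — short.
Trying y = 2.03 m: A R^(2/3) = 4.25 — ≈ 4.249.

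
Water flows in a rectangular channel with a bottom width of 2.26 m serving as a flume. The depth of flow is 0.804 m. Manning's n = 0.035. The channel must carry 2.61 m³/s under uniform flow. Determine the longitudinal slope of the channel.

Flow area A = b·y = 2.26 × 0.804 = 1.817 m². Wetted perimeter P = b + 2y = 2.26 + 2×0.804 = 3.868 m.
Hydraulic radius R = A/P = 1.817/3.868 = 0.4698 m.
From Manning's equation, S = [nQ / (1 A R^(2/3))]² = [0.035 × 2.61 / (1 × 1.817 × 0.4698^(2/3))]² = 0.00692.

S = 0.00692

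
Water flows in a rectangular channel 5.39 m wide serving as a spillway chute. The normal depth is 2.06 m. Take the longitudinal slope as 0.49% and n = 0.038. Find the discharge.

Flow area A = b·y = 5.39 × 2.06 = 11.1 m². Wetted perimeter P = b + 2y = 5.39 + 2×2.06 = 9.51 m.
Hydraulic radius R = A/P = 11.1/9.51 = 1.168 m.
Manning's equation: Q = (1/n) A R^(2/3) S^(1/2) = (1/0.038) × 11.1 × 1.168^(2/3) × 0.0049^(1/2) = 22.7 m³/s.

Q = 22.7 m³/s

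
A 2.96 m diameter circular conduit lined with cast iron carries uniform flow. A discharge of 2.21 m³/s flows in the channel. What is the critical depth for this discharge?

y_c = 0.627 m

At critical depth, Q² T / (g A³) = 1, i.e. A³/T = Q²/g = 2.21²/9.81 = 0.4979.
Trying y = 0.559 m: A³/T = 0.3172 — too small.
Trying y = 0.627 m: A³/T = 0.4973 — close enough.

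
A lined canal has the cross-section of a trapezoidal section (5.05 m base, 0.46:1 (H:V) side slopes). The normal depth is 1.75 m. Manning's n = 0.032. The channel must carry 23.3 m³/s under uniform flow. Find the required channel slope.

S = 0.00439

With bottom width b = 5.05 m and side slope z = 0.46: A = (b + zy)y = (5.05 + 0.46×1.75)×1.75 = 10.25 m²; P = b + 2y√(1+z²) = 5.05 + 2×1.75×1.101 = 8.903 m.
Hydraulic radius R = A/P = 10.25/8.903 = 1.151 m.
From Manning's equation, S = [nQ / (1 A R^(2/3))]² = [0.032 × 23.3 / (1 × 10.25 × 1.151^(2/3))]² = 0.00439.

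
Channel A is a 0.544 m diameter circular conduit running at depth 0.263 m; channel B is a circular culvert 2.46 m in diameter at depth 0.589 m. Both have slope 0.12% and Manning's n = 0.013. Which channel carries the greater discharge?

channel B

Channel A: For a circular section of diameter D = 0.544 m at depth y = 0.263 m, the central angle is θ = 2 arccos(1 − 2y/D) = 3.075 rad. Then A = (D²/8)(θ − sin θ) = 0.1113 m² and P = Dθ/2 = 0.8365 m. Hydraulic radius R = A/P = 0.1113/0.8365 = 0.1331 m. Q_A = (1/0.013)·0.1113·0.1331^(2/3)·√0.0012 = 0.07732 m³/s.
Channel B: For a circular section of diameter D = 2.46 m at depth y = 0.589 m, the central angle is θ = 2 arccos(1 − 2y/D) = 2.045 rad. Then A = (D²/8)(θ − sin θ) = 0.8742 m² and P = Dθ/2 = 2.516 m. Hydraulic radius R = A/P = 0.8742/2.516 = 0.3475 m. Q_B = (1/0.013)·0.8742·0.3475^(2/3)·√0.0012 = 1.151 m³/s.
Q_A = 0.07732 m³/s vs Q_B = 1.151 m³/s, so channel B carries more.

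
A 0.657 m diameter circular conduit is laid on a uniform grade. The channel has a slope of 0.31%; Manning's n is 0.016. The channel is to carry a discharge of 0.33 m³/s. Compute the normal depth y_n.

y_n = 0.503 m

Manning's equation rearranged: A R^(2/3) = nQ / (1·√S) = 0.016 × 0.33 / (√0.0031) = 0.09483.
Try y = 0.585 m: A R^(2/3) = 0.1078 — over.
Try y = 0.377 m: A R^(2/3) = 0.06373 — short.
Try y = 0.503 m: A R^(2/3) = 0.09491 — ≈ 0.09483.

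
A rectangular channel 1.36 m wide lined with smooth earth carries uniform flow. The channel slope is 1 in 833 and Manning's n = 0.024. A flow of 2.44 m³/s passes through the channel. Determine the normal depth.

y_n = 1.96 m

Manning's equation rearranged: A R^(2/3) = nQ / (1·√S) = 0.024 × 2.44 / (√0.0012) = 1.69.
At y = 2.23 m: A R^(2/3) = 1.964 — high.
At y = 1.35 m: A R^(2/3) = 1.082 — low.
At y = 1.96 m: A R^(2/3) = 1.69 — close enough.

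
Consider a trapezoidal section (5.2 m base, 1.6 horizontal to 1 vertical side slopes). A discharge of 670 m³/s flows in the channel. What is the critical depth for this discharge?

At critical depth, Q² T / (g A³) = 1, i.e. A³/T = Q²/g = 670²/9.81 = 45760.
At y = 5.83 m: A³/T = 25470 — short.
At y = 7.66 m: A³/T = 80460 — over.
At y = 6.71 m: A³/T = 45840 — ≈ 45760.

y_c = 6.71 m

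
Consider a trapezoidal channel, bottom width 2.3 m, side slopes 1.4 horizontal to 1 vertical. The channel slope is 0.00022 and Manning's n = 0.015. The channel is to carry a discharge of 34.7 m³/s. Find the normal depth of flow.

y_n = 3.43 m

Manning's equation rearranged: A R^(2/3) = nQ / (1·√S) = 0.015 × 34.7 / (√0.00022) = 35.09.
At y = 4.14 m: A R^(2/3) = 53.66 — high.
At y = 3.43 m: A R^(2/3) = 35.07 — close enough.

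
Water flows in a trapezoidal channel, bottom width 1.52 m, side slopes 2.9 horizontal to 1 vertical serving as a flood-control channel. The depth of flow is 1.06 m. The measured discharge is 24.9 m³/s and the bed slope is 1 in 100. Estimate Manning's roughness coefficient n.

With bottom width b = 1.52 m and side slope z = 2.9: A = (b + zy)y = (1.52 + 2.9×1.06)×1.06 = 4.87 m²; P = b + 2y√(1+z²) = 1.52 + 2×1.06×3.068 = 8.023 m.
Hydraulic radius R = A/P = 4.87/8.023 = 0.6069 m.
Rearranging Manning's equation: n = (1/Q) A R^(2/3) S^(1/2) = (1/24.9) × 4.87 × 0.6069^(2/3) × √0.01 = 0.014.

n = 0.014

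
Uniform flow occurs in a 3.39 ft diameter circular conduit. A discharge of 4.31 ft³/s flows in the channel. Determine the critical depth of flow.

At critical depth, Q² T / (g A³) = 1, i.e. A³/T = Q²/g = 4.31²/32.2 = 0.5769.
Try y = 0.798 ft: A³/T = 1.48 — too large.
Try y = 0.474 ft: A³/T = 0.1916 — too small.
Try y = 0.627 ft: A³/T = 0.5759 — close enough.

y_c = 0.627 ft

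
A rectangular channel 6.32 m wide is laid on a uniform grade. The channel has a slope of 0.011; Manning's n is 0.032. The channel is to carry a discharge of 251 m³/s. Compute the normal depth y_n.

y_n = 7.18 m

Manning's equation rearranged: A R^(2/3) = nQ / (1·√S) = 0.032 × 251 / (√0.011) = 76.58.
Trying y = 6.35 m: A R^(2/3) = 66.02 — too small.
Trying y = 8.19 m: A R^(2/3) = 89.67 — too large.
Trying y = 7.18 m: A R^(2/3) = 76.62 — matches.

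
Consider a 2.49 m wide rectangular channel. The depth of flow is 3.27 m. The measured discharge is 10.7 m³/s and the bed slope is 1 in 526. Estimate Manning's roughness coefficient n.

Flow area A = b·y = 2.49 × 3.27 = 8.142 m². Wetted perimeter P = b + 2y = 2.49 + 2×3.27 = 9.03 m.
Hydraulic radius R = A/P = 8.142/9.03 = 0.9017 m.
Rearranging Manning's equation: n = (1/Q) A R^(2/3) S^(1/2) = (1/10.7) × 8.142 × 0.9017^(2/3) × √0.001901 = 0.031.

n = 0.031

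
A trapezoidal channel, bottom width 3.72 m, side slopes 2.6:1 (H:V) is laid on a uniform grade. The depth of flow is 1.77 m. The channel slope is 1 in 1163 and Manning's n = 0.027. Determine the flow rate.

Q = 16.9 m³/s

With bottom width b = 3.72 m and side slope z = 2.6: A = (b + zy)y = (3.72 + 2.6×1.77)×1.77 = 14.73 m²; P = b + 2y√(1+z²) = 3.72 + 2×1.77×2.786 = 13.58 m.
Hydraulic radius R = A/P = 14.73/13.58 = 1.085 m.
Manning's equation: Q = (1/n) A R^(2/3) S^(1/2) = (1/0.027) × 14.73 × 1.085^(2/3) × 0.0008598^(1/2) = 16.9 m³/s.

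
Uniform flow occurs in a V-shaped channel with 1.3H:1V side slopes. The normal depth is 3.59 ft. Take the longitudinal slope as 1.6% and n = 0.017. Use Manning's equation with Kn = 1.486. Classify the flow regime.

supercritical

For a triangular section with side slope z = 1.3: A = zy² = 1.3×3.59² = 16.75 ft²; P = 2y√(1+z²) = 2×3.59×1.64 = 11.78 ft.
Hydraulic radius R = A/P = 16.75/11.78 = 1.423 ft.
V = (1.486/n) R^(2/3) √S = (1.486/0.017) × 1.423^(2/3) × √0.016 = 13.99 ft/s. Hydraulic depth D_h = A/T = 16.75/9.334 = 1.795 ft.
Froude number Fr = V/√(g·D_h) = 13.99/√(32.2×1.795) = 1.84, which is greater than 1, so the flow is supercritical.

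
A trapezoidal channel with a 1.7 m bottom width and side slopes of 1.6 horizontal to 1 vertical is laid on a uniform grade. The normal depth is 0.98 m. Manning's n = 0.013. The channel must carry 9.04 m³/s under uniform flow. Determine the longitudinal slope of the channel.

S = 0.0027

With bottom width b = 1.7 m and side slope z = 1.6: A = (b + zy)y = (1.7 + 1.6×0.98)×0.98 = 3.203 m²; P = b + 2y√(1+z²) = 1.7 + 2×0.98×1.887 = 5.398 m.
Hydraulic radius R = A/P = 3.203/5.398 = 0.5933 m.
From Manning's equation, S = [nQ / (1 A R^(2/3))]² = [0.013 × 9.04 / (1 × 3.203 × 0.5933^(2/3))]² = 0.0027.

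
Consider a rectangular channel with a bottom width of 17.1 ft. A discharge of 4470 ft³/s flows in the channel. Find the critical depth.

For a rectangular channel, critical depth y_c = (q²/g)^(1/3) where q = Q/b = 4470/17.1 = 261.4 ft²/s.
So y_c = (261.4²/32.2)^(1/3) = 12.9 ft.

y_c = 12.9 ft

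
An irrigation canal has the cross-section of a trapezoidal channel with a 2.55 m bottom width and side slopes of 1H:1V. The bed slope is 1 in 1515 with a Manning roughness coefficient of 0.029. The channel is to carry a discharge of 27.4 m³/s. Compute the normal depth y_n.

y_n = 3.54 m

Manning's equation rearranged: A R^(2/3) = nQ / (1·√S) = 0.029 × 27.4 / (√0.0006601) = 30.93.
At y = 3.9 m: A R^(2/3) = 37.94 — high.
At y = 2.49 m: A R^(2/3) = 15.01 — low.
At y = 3.54 m: A R^(2/3) = 30.9 — matches.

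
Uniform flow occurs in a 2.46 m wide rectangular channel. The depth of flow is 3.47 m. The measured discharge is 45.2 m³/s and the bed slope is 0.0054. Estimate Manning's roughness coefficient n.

Flow area A = b·y = 2.46 × 3.47 = 8.536 m². Wetted perimeter P = b + 2y = 2.46 + 2×3.47 = 9.4 m.
Hydraulic radius R = A/P = 8.536/9.4 = 0.9081 m.
Rearranging Manning's equation: n = (1/Q) A R^(2/3) S^(1/2) = (1/45.2) × 8.536 × 0.9081^(2/3) × √0.0054 = 0.013.

n = 0.013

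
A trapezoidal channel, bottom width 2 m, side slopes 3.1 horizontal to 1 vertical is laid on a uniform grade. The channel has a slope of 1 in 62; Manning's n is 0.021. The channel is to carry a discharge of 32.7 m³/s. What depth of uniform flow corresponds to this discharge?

Manning's equation rearranged: A R^(2/3) = nQ / (1·√S) = 0.021 × 32.7 / (√0.01613) = 5.407.
At y = 1.03 m: A R^(2/3) = 3.864 — low.
At y = 1.4 m: A R^(2/3) = 7.637 — high.
At y = 1.2 m: A R^(2/3) = 5.407 — matches.

y_n = 1.2 m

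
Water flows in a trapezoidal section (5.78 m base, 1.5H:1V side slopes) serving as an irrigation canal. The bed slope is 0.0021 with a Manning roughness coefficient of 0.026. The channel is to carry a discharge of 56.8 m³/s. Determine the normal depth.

Manning's equation rearranged: A R^(2/3) = nQ / (1·√S) = 0.026 × 56.8 / (√0.0021) = 32.23.
Trying y = 2.18 m: A R^(2/3) = 25.23 — short.
Trying y = 2.77 m: A R^(2/3) = 39.89 — over.
Trying y = 2.48 m: A R^(2/3) = 32.23 — matches.

y_n = 2.48 m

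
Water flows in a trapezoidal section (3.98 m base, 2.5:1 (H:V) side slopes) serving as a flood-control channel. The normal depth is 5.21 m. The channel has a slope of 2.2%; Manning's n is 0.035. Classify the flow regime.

With bottom width b = 3.98 m and side slope z = 2.5: A = (b + zy)y = (3.98 + 2.5×5.21)×5.21 = 88.6 m²; P = b + 2y√(1+z²) = 3.98 + 2×5.21×2.693 = 32.04 m.
Hydraulic radius R = A/P = 88.6/32.04 = 2.765 m.
V = (1/n) R^(2/3) √S = (1/0.035) × 2.765^(2/3) × √0.022 = 8.349 m/s. Hydraulic depth D_h = A/T = 88.6/30.03 = 2.95 m.
Froude number Fr = V/√(g·D_h) = 8.349/√(9.81×2.95) = 1.55, which is greater than 1, so the flow is supercritical.

supercritical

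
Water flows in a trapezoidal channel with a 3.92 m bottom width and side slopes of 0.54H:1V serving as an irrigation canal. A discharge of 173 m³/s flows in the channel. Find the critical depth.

At critical depth, Q² T / (g A³) = 1, i.e. A³/T = Q²/g = 173²/9.81 = 3051.
Try y = 5.08 m: A³/T = 4123 — too large.
Try y = 4.05 m: A³/T = 1824 — too small.
Try y = 4.68 m: A³/T = 3061 — matches.

y_c = 4.68 m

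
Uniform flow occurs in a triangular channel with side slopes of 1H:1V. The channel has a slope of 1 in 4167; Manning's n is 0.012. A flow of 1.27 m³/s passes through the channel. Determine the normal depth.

y_n = 1.29 m

Manning's equation rearranged: A R^(2/3) = nQ / (1·√S) = 0.012 × 1.27 / (√0.00024) = 0.9838.
Try y = 1.49 m: A R^(2/3) = 1.448 — too large.
Try y = 1.29 m: A R^(2/3) = 0.986 — close enough.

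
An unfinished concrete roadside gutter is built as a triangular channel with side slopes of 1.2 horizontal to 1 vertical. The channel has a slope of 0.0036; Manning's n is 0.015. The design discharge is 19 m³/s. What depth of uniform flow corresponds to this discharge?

Manning's equation rearranged: A R^(2/3) = nQ / (1·√S) = 0.015 × 19 / (√0.0036) = 4.75.
Trying y = 2.4 m: A R^(2/3) = 6.547 — over.
Trying y = 2.13 m: A R^(2/3) = 4.762 — ≈ 4.75.

y_n = 2.13 m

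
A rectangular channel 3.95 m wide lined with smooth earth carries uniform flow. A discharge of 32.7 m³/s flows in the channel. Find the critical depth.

For a rectangular channel, critical depth y_c = (q²/g)^(1/3) where q = Q/b = 32.7/3.95 = 8.278 m²/s.
So y_c = (8.278²/9.81)^(1/3) = 1.91 m.

y_c = 1.91 m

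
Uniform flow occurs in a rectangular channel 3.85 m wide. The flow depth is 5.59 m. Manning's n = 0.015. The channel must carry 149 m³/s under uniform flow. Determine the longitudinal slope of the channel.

Flow area A = b·y = 3.85 × 5.59 = 21.52 m². Wetted perimeter P = b + 2y = 3.85 + 2×5.59 = 15.03 m.
Hydraulic radius R = A/P = 21.52/15.03 = 1.432 m.
From Manning's equation, S = [nQ / (1 A R^(2/3))]² = [0.015 × 149 / (1 × 21.52 × 1.432^(2/3))]² = 0.00668.

S = 0.00668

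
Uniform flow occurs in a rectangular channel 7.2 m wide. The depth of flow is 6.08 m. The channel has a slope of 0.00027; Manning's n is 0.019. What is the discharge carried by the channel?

Flow area A = b·y = 7.2 × 6.08 = 43.78 m². Wetted perimeter P = b + 2y = 7.2 + 2×6.08 = 19.36 m.
Hydraulic radius R = A/P = 43.78/19.36 = 2.261 m.
Manning's equation: Q = (1/n) A R^(2/3) S^(1/2) = (1/0.019) × 43.78 × 2.261^(2/3) × 0.00027^(1/2) = 65.2 m³/s.

Q = 65.2 m³/s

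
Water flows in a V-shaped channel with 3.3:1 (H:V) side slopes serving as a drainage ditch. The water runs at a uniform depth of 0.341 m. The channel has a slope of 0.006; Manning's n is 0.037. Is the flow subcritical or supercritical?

For a triangular section with side slope z = 3.3: A = zy² = 3.3×0.341² = 0.3837 m²; P = 2y√(1+z²) = 2×0.341×3.448 = 2.352 m.
Hydraulic radius R = A/P = 0.3837/2.352 = 0.1632 m.
V = (1/n) R^(2/3) √S = (1/0.037) × 0.1632^(2/3) × √0.006 = 0.6251 m/s. Hydraulic depth D_h = A/T = 0.3837/2.251 = 0.1705 m.
Froude number Fr = V/√(g·D_h) = 0.6251/√(9.81×0.1705) = 0.483, which is less than 1, so the flow is subcritical.

subcritical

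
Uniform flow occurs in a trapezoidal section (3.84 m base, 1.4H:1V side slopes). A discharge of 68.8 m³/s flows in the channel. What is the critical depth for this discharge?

y_c = 2.39 m

At critical depth, Q² T / (g A³) = 1, i.e. A³/T = Q²/g = 68.8²/9.81 = 482.5.
Try y = 2.67 m: A³/T = 732 — too large.
Try y = 2.39 m: A³/T = 481 — matches.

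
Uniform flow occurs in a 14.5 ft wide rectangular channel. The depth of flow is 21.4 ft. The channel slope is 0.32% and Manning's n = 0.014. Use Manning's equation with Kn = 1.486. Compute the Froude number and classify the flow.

Flow area A = b·y = 14.5 × 21.4 = 310.3 ft². Wetted perimeter P = b + 2y = 14.5 + 2×21.4 = 57.3 ft.
Hydraulic radius R = A/P = 310.3/57.3 = 5.415 ft.
V = (1.486/n) R^(2/3) √S = (1.486/0.014) × 5.415^(2/3) × √0.0032 = 18.52 ft/s. Hydraulic depth D_h = A/T = 310.3/14.5 = 21.4 ft.
Froude number Fr = V/√(g·D_h) = 18.52/√(32.2×21.4) = 0.705, which is less than 1, so the flow is subcritical.

subcritical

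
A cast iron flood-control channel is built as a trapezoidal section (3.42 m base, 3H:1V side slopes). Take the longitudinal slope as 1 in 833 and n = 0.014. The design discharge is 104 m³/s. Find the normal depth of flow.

y_n = 2.73 m

Manning's equation rearranged: A R^(2/3) = nQ / (1·√S) = 0.014 × 104 / (√0.0012) = 42.02.
At y = 3.35 m: A R^(2/3) = 67.6 — too large.
At y = 2.08 m: A R^(2/3) = 22.84 — too small.
At y = 2.73 m: A R^(2/3) = 42.13 — ≈ 42.02.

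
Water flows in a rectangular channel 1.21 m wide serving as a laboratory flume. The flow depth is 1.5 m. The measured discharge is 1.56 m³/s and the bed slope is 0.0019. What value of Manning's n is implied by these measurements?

Flow area A = b·y = 1.21 × 1.5 = 1.815 m². Wetted perimeter P = b + 2y = 1.21 + 2×1.5 = 4.21 m.
Hydraulic radius R = A/P = 1.815/4.21 = 0.4311 m.
Rearranging Manning's equation: n = (1/Q) A R^(2/3) S^(1/2) = (1/1.56) × 1.815 × 0.4311^(2/3) × √0.0019 = 0.0289.

n = 0.0289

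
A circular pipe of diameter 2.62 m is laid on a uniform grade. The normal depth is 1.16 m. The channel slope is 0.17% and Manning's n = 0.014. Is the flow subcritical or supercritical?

subcritical

For a circular section of diameter D = 2.62 m at depth y = 1.16 m, the central angle is θ = 2 arccos(1 − 2y/D) = 2.912 rad. Then A = (D²/8)(θ − sin θ) = 2.304 m² and P = Dθ/2 = 3.815 m.
Hydraulic radius R = A/P = 2.304/3.815 = 0.6038 m.
V = (1/n) R^(2/3) √S = (1/0.014) × 0.6038^(2/3) × √0.0017 = 2.104 m/s. Hydraulic depth D_h = A/T = 2.304/2.603 = 0.885 m.
Froude number Fr = V/√(g·D_h) = 2.104/√(9.81×0.885) = 0.714, which is less than 1, so the flow is subcritical.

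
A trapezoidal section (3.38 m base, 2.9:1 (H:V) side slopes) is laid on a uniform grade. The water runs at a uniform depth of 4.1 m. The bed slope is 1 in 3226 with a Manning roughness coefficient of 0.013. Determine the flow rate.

Q = 143 m³/s

With bottom width b = 3.38 m and side slope z = 2.9: A = (b + zy)y = (3.38 + 2.9×4.1)×4.1 = 62.61 m²; P = b + 2y√(1+z²) = 3.38 + 2×4.1×3.068 = 28.53 m.
Hydraulic radius R = A/P = 62.61/28.53 = 2.194 m.
Manning's equation: Q = (1/n) A R^(2/3) S^(1/2) = (1/0.013) × 62.61 × 2.194^(2/3) × 0.00031^(1/2) = 143 m³/s.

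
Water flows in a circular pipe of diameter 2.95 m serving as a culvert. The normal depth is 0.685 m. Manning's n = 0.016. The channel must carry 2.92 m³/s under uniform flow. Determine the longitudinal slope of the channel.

For a circular section of diameter D = 2.95 m at depth y = 0.685 m, the central angle is θ = 2 arccos(1 − 2y/D) = 2.011 rad. Then A = (D²/8)(θ − sin θ) = 1.204 m² and P = Dθ/2 = 2.966 m.
Hydraulic radius R = A/P = 1.204/2.966 = 0.4058 m.
From Manning's equation, S = [nQ / (1 A R^(2/3))]² = [0.016 × 2.92 / (1 × 1.204 × 0.4058^(2/3))]² = 0.00501.

S = 0.00501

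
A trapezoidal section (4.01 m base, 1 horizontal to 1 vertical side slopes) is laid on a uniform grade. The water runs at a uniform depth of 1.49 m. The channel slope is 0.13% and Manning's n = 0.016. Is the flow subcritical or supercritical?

With bottom width b = 4.01 m and side slope z = 1: A = (b + zy)y = (4.01 + 1×1.49)×1.49 = 8.195 m²; P = b + 2y√(1+z²) = 4.01 + 2×1.49×1.414 = 8.224 m.
Hydraulic radius R = A/P = 8.195/8.224 = 0.9964 m.
V = (1/n) R^(2/3) √S = (1/0.016) × 0.9964^(2/3) × √0.0013 = 2.248 m/s. Hydraulic depth D_h = A/T = 8.195/6.99 = 1.172 m.
Froude number Fr = V/√(g·D_h) = 2.248/√(9.81×1.172) = 0.663, which is less than 1, so the flow is subcritical.

subcritical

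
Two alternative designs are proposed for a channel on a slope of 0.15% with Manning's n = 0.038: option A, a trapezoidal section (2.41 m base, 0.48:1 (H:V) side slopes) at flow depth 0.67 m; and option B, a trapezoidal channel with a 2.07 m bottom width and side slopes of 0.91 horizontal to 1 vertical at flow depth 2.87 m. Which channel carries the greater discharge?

channel B

Channel A: With bottom width b = 2.41 m and side slope z = 0.48: A = (b + zy)y = (2.41 + 0.48×0.67)×0.67 = 1.83 m²; P = b + 2y√(1+z²) = 2.41 + 2×0.67×1.109 = 3.896 m. Hydraulic radius R = A/P = 1.83/3.896 = 0.4697 m. Q_A = (1/0.038)·1.83·0.4697^(2/3)·√0.0015 = 1.127 m³/s.
Channel B: With bottom width b = 2.07 m and side slope z = 0.91: A = (b + zy)y = (2.07 + 0.91×2.87)×2.87 = 13.44 m²; P = b + 2y√(1+z²) = 2.07 + 2×2.87×1.352 = 9.831 m. Hydraulic radius R = A/P = 13.44/9.831 = 1.367 m. Q_B = (1/0.038)·13.44·1.367^(2/3)·√0.0015 = 16.87 m³/s.
Q_A = 1.127 m³/s vs Q_B = 16.87 m³/s, so channel B carries more.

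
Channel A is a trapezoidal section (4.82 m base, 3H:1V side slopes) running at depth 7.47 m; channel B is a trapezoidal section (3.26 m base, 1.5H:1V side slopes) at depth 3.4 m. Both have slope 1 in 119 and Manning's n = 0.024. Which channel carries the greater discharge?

Channel A: With bottom width b = 4.82 m and side slope z = 3: A = (b + zy)y = (4.82 + 3×7.47)×7.47 = 203.4 m²; P = b + 2y√(1+z²) = 4.82 + 2×7.47×3.162 = 52.06 m. Hydraulic radius R = A/P = 203.4/52.06 = 3.907 m. Q_A = (1/0.024)·203.4·3.907^(2/3)·√0.008403 = 1927 m³/s.
Channel B: With bottom width b = 3.26 m and side slope z = 1.5: A = (b + zy)y = (3.26 + 1.5×3.4)×3.4 = 28.42 m²; P = b + 2y√(1+z²) = 3.26 + 2×3.4×1.803 = 15.52 m. Hydraulic radius R = A/P = 28.42/15.52 = 1.832 m. Q_B = (1/0.024)·28.42·1.832^(2/3)·√0.008403 = 162.5 m³/s.
Q_A = 1927 m³/s vs Q_B = 162.5 m³/s, so channel A carries more.

channel A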